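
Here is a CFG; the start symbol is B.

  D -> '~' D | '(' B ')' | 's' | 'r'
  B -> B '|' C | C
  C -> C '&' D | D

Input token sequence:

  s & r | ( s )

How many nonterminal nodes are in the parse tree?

11

[B [B [C [C [D s]] & [D r]]] | [C [D ( [B [C [D s]]] )]]]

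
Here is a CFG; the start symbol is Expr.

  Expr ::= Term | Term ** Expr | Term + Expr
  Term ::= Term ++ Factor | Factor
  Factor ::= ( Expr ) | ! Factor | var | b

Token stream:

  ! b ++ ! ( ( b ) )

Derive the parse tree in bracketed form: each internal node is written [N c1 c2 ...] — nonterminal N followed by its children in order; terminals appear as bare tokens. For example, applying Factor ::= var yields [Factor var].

[Expr [Term [Term [Factor ! [Factor b]]] ++ [Factor ! [Factor ( [Expr [Term [Factor ( [Expr [Term [Factor b]]] )]]] )]]]]

Expr
Term
Term ++ Factor
Factor ++ Factor
! Factor ++ Factor
! b ++ Factor
! b ++ ! Factor
! b ++ ! ( Expr )
! b ++ ! ( Term )
! b ++ ! ( Factor )
! b ++ ! ( ( Expr ) )
! b ++ ! ( ( Term ) )
! b ++ ! ( ( Factor ) )
! b ++ ! ( ( b ) )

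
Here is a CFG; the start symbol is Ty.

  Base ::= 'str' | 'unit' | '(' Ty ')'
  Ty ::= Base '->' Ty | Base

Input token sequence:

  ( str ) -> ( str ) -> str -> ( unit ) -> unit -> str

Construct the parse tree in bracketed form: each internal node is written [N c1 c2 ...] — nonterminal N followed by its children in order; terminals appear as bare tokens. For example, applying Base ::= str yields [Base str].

Ty
Base -> Ty
( Ty ) -> Ty
( Base ) -> Ty
( str ) -> Ty
( str ) -> Base -> Ty
( str ) -> ( Ty ) -> Ty
( str ) -> ( Base ) -> Ty
( str ) -> ( str ) -> Ty
( str ) -> ( str ) -> Base -> Ty
( str ) -> ( str ) -> str -> Ty
( str ) -> ( str ) -> str -> Base -> Ty
( str ) -> ( str ) -> str -> ( Ty ) -> Ty
( str ) -> ( str ) -> str -> ( Base ) -> Ty
( str ) -> ( str ) -> str -> ( unit ) -> Ty
( str ) -> ( str ) -> str -> ( unit ) -> Base -> Ty
( str ) -> ( str ) -> str -> ( unit ) -> unit -> Ty
( str ) -> ( str ) -> str -> ( unit ) -> unit -> Base
( str ) -> ( str ) -> str -> ( unit ) -> unit -> str

[Ty [Base ( [Ty [Base str]] )] -> [Ty [Base ( [Ty [Base str]] )] -> [Ty [Base str] -> [Ty [Base ( [Ty [Base unit]] )] -> [Ty [Base unit] -> [Ty [Base str]]]]]]]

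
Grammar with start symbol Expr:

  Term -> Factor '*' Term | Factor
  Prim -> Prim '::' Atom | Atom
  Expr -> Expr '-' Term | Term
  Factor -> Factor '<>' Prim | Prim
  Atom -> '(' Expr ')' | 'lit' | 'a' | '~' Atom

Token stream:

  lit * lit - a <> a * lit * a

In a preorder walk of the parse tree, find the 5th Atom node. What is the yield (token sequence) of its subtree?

lit

[Expr [Expr [Term [Factor [Prim [Atom lit]]] * [Term [Factor [Prim [Atom lit]]]]]] - [Term [Factor [Factor [Prim [Atom a]]] <> [Prim [Atom a]]] * [Term [Factor [Prim [Atom lit]]] * [Term [Factor [Prim [Atom a]]]]]]]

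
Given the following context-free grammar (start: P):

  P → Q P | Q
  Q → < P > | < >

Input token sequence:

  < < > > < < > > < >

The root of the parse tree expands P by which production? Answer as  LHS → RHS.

[P [Q < [P [Q < >]] >] [P [Q < [P [Q < >]] >] [P [Q < >]]]]

P → Q P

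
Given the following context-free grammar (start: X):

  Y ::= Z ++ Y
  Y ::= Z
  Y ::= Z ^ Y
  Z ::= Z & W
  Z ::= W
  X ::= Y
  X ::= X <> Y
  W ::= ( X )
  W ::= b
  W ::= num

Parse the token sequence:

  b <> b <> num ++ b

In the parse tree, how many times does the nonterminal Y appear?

[X [X [X [Y [Z [W b]]]] <> [Y [Z [W b]]]] <> [Y [Z [W num]] ++ [Y [Z [W b]]]]]

4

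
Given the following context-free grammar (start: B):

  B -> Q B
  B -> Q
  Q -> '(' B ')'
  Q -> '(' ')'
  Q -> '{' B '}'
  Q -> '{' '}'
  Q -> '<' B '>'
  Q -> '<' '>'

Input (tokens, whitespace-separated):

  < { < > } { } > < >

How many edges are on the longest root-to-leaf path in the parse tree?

[B [Q < [B [Q { [B [Q < >]] }] [B [Q { }]]] >] [B [Q < >]]]

6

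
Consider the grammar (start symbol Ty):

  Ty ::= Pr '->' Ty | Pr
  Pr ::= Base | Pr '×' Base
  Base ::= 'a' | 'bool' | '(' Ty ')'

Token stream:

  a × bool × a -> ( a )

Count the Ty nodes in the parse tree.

3

[Ty [Pr [Pr [Pr [Base a]] × [Base bool]] × [Base a]] -> [Ty [Pr [Base ( [Ty [Pr [Base a]]] )]]]]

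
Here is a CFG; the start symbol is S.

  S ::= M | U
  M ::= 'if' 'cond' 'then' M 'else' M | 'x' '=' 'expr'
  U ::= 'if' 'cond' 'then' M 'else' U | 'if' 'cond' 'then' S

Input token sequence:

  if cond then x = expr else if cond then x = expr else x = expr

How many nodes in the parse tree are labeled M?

5

[S [M if cond then [M x = expr] else [M if cond then [M x = expr] else [M x = expr]]]]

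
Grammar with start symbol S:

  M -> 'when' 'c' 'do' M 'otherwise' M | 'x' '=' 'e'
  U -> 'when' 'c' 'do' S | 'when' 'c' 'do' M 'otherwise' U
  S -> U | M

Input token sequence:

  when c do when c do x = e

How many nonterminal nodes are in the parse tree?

6

[S [U when c do [S [U when c do [S [M x = e]]]]]]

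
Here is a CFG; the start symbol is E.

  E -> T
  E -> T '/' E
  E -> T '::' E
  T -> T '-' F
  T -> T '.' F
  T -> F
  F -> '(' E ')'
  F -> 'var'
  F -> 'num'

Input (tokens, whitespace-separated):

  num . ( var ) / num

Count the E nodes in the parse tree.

3

[E [T [T [F num]] . [F ( [E [T [F var]]] )]] / [E [T [F num]]]]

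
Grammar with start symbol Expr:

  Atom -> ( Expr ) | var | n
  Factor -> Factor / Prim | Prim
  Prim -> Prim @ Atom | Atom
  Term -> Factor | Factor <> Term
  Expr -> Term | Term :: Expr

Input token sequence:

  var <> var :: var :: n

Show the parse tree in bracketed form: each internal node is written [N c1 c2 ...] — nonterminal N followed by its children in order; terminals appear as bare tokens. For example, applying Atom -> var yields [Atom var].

[Expr [Term [Factor [Prim [Atom var]]] <> [Term [Factor [Prim [Atom var]]]]] :: [Expr [Term [Factor [Prim [Atom var]]]] :: [Expr [Term [Factor [Prim [Atom n]]]]]]]

Expr
Term :: Expr
Factor <> Term :: Expr
Prim <> Term :: Expr
Atom <> Term :: Expr
var <> Term :: Expr
var <> Factor :: Expr
var <> Prim :: Expr
var <> Atom :: Expr
var <> var :: Expr
var <> var :: Term :: Expr
var <> var :: Factor :: Expr
var <> var :: Prim :: Expr
var <> var :: Atom :: Expr
var <> var :: var :: Expr
var <> var :: var :: Term
var <> var :: var :: Factor
var <> var :: var :: Prim
var <> var :: var :: Atom
var <> var :: var :: n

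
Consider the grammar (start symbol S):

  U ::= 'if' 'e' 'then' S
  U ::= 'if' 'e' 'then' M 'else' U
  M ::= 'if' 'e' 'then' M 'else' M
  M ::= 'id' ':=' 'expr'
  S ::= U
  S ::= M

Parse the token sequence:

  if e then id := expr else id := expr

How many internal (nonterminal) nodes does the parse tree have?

4

[S [M if e then [M id := expr] else [M id := expr]]]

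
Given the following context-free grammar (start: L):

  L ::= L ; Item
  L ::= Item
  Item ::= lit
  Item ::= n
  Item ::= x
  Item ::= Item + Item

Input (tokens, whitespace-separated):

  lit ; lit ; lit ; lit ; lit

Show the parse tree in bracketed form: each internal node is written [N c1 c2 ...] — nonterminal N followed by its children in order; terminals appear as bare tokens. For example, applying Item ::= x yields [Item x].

L
L ; Item
L ; Item ; Item
L ; Item ; Item ; Item
L ; Item ; Item ; Item ; Item
Item ; Item ; Item ; Item ; Item
lit ; Item ; Item ; Item ; Item
lit ; lit ; Item ; Item ; Item
lit ; lit ; lit ; Item ; Item
lit ; lit ; lit ; lit ; Item
lit ; lit ; lit ; lit ; lit

[L [L [L [L [L [Item lit]] ; [Item lit]] ; [Item lit]] ; [Item lit]] ; [Item lit]]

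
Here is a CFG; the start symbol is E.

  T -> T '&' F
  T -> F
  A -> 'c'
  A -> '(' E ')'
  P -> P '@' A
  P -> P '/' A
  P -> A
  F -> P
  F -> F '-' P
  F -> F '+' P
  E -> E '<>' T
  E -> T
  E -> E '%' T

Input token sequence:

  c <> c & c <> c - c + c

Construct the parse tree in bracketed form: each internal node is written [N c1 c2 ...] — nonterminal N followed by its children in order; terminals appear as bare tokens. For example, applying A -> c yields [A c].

[E [E [E [T [F [P [A c]]]]] <> [T [T [F [P [A c]]]] & [F [P [A c]]]]] <> [T [F [F [F [P [A c]]] - [P [A c]]] + [P [A c]]]]]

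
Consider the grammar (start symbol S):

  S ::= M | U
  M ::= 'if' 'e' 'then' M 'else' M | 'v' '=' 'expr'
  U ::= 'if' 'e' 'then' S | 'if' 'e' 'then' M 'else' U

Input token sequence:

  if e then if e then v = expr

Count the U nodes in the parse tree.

[S [U if e then [S [U if e then [S [M v = expr]]]]]]

2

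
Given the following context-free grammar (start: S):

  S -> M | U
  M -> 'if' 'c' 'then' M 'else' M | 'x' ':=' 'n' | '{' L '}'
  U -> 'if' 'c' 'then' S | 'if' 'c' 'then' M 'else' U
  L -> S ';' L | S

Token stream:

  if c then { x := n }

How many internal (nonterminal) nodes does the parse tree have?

[S [U if c then [S [M { [L [S [M x := n]]] }]]]]

7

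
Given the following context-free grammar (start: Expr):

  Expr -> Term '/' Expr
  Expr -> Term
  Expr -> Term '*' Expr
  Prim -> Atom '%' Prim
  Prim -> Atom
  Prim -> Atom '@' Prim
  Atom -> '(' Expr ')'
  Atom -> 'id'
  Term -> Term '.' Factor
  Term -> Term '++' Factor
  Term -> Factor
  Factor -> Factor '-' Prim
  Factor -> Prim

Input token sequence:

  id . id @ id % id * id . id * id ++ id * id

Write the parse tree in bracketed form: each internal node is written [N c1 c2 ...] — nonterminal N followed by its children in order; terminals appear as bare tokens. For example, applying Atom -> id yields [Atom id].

[Expr [Term [Term [Factor [Prim [Atom id]]]] . [Factor [Prim [Atom id] @ [Prim [Atom id] % [Prim [Atom id]]]]]] * [Expr [Term [Term [Factor [Prim [Atom id]]]] . [Factor [Prim [Atom id]]]] * [Expr [Term [Term [Factor [Prim [Atom id]]]] ++ [Factor [Prim [Atom id]]]] * [Expr [Term [Factor [Prim [Atom id]]]]]]]]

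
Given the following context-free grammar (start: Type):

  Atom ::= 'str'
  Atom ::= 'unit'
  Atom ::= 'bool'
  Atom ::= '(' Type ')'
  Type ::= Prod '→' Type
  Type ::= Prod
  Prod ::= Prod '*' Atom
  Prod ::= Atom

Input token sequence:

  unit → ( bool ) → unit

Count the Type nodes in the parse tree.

[Type [Prod [Atom unit]] → [Type [Prod [Atom ( [Type [Prod [Atom bool]]] )]] → [Type [Prod [Atom unit]]]]]

4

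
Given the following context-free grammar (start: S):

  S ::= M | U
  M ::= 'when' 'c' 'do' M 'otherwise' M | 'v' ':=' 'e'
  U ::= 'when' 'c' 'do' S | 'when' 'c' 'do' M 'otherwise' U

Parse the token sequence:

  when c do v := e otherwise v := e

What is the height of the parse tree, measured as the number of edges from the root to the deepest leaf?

[S [M when c do [M v := e] otherwise [M v := e]]]

3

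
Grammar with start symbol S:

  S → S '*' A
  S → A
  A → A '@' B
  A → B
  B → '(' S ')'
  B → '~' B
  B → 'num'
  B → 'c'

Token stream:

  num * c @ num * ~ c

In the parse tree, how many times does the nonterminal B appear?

[S [S [S [A [B num]]] * [A [A [B c]] @ [B num]]] * [A [B ~ [B c]]]]

5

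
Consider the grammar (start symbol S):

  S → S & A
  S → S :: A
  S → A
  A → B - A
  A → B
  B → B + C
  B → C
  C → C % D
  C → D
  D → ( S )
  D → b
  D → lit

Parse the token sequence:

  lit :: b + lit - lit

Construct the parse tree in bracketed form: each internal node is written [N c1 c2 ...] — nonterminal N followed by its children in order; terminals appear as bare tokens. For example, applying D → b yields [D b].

S
S :: A
A :: A
B :: A
C :: A
D :: A
lit :: A
lit :: B - A
lit :: B + C - A
lit :: C + C - A
lit :: D + C - A
lit :: b + C - A
lit :: b + D - A
lit :: b + lit - A
lit :: b + lit - B
lit :: b + lit - C
lit :: b + lit - D
lit :: b + lit - lit

[S [S [A [B [C [D lit]]]]] :: [A [B [B [C [D b]]] + [C [D lit]]] - [A [B [C [D lit]]]]]]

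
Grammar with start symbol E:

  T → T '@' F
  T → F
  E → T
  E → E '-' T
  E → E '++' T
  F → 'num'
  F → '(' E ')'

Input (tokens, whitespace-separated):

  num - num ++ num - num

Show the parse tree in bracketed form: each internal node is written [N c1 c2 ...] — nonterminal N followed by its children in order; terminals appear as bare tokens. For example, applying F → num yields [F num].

E
E - T
E ++ T - T
E - T ++ T - T
T - T ++ T - T
F - T ++ T - T
num - T ++ T - T
num - F ++ T - T
num - num ++ T - T
num - num ++ F - T
num - num ++ num - T
num - num ++ num - F
num - num ++ num - num

[E [E [E [E [T [F num]]] - [T [F num]]] ++ [T [F num]]] - [T [F num]]]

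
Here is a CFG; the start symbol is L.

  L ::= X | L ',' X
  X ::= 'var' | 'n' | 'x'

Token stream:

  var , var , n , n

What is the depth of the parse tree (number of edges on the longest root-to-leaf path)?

[L [L [L [L [X var]] , [X var]] , [X n]] , [X n]]

5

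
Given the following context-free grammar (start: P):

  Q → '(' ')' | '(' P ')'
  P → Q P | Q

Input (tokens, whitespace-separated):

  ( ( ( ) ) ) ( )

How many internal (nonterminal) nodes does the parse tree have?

8

[P [Q ( [P [Q ( [P [Q ( )]] )]] )] [P [Q ( )]]]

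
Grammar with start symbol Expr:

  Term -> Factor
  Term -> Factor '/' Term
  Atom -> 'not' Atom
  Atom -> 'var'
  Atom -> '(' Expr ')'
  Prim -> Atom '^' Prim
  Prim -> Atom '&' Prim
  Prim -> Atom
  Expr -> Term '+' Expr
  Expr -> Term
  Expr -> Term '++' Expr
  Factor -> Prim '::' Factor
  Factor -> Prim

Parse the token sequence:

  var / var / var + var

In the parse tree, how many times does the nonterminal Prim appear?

[Expr [Term [Factor [Prim [Atom var]]] / [Term [Factor [Prim [Atom var]]] / [Term [Factor [Prim [Atom var]]]]]] + [Expr [Term [Factor [Prim [Atom var]]]]]]

4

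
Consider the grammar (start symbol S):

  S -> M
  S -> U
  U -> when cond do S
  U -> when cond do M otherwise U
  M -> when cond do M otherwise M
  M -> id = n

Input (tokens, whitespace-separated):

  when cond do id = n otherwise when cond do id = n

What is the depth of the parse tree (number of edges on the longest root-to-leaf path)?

5

[S [U when cond do [M id = n] otherwise [U when cond do [S [M id = n]]]]]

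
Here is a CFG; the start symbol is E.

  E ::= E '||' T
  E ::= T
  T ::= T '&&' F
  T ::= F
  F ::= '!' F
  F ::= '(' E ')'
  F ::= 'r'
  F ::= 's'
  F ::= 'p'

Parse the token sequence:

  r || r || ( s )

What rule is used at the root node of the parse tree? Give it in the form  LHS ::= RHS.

[E [E [E [T [F r]]] || [T [F r]]] || [T [F ( [E [T [F s]]] )]]]

E ::= E '||' T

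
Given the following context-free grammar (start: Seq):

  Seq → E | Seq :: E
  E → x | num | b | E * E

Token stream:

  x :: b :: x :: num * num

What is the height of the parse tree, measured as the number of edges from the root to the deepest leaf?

[Seq [Seq [Seq [Seq [E x]] :: [E b]] :: [E x]] :: [E [E num] * [E num]]]

5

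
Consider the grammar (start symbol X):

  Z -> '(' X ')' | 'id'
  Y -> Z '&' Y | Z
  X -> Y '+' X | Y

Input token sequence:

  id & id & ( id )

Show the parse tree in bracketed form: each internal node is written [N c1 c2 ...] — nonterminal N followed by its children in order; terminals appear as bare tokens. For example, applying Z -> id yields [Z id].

[X [Y [Z id] & [Y [Z id] & [Y [Z ( [X [Y [Z id]]] )]]]]]

X
Y
Z & Y
id & Y
id & Z & Y
id & id & Y
id & id & Z
id & id & ( X )
id & id & ( Y )
id & id & ( Z )
id & id & ( id )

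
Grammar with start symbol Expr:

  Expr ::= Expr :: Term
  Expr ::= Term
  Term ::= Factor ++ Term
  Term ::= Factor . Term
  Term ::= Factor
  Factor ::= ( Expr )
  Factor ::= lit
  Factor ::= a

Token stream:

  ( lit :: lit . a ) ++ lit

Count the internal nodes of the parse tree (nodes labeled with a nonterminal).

[Expr [Term [Factor ( [Expr [Expr [Term [Factor lit]]] :: [Term [Factor lit] . [Term [Factor a]]]] )] ++ [Term [Factor lit]]]]

13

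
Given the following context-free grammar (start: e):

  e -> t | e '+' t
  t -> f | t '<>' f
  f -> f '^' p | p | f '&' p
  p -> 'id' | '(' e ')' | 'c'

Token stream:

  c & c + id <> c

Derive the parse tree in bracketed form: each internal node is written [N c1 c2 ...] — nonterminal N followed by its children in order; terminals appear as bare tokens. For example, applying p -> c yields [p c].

e
e + t
t + t
f + t
f & p + t
p & p + t
c & p + t
c & c + t
c & c + t <> f
c & c + f <> f
c & c + p <> f
c & c + id <> f
c & c + id <> p
c & c + id <> c

[e [e [t [f [f [p c]] & [p c]]]] + [t [t [f [p id]]] <> [f [p c]]]]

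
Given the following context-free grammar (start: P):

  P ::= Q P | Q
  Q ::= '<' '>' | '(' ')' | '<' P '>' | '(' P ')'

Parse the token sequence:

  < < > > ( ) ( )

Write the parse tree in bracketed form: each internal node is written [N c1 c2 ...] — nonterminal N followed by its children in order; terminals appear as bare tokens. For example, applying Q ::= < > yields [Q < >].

P
Q P
< P > P
< Q > P
< < > > P
< < > > Q P
< < > > ( ) P
< < > > ( ) Q
< < > > ( ) ( )

[P [Q < [P [Q < >]] >] [P [Q ( )] [P [Q ( )]]]]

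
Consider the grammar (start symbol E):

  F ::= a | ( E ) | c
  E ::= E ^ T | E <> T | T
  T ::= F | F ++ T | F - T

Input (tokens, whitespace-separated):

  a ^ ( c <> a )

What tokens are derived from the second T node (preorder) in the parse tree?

[E [E [T [F a]]] ^ [T [F ( [E [E [T [F c]]] <> [T [F a]]] )]]]

( c <> a )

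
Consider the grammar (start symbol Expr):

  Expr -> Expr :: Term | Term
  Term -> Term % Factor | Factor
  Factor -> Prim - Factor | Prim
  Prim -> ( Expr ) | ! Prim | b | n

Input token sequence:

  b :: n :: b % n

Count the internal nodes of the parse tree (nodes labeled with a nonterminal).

15

[Expr [Expr [Expr [Term [Factor [Prim b]]]] :: [Term [Factor [Prim n]]]] :: [Term [Term [Factor [Prim b]]] % [Factor [Prim n]]]]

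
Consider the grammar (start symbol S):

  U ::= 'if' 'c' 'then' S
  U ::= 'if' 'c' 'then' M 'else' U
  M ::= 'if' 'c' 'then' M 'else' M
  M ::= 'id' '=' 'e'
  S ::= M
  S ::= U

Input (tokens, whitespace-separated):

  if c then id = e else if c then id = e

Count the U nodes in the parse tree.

2

[S [U if c then [M id = e] else [U if c then [S [M id = e]]]]]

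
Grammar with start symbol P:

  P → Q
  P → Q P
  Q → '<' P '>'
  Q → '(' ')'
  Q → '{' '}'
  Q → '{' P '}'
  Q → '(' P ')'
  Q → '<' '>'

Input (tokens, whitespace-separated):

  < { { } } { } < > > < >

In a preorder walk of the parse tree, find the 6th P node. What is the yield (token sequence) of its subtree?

< >

[P [Q < [P [Q { [P [Q { }]] }] [P [Q { }] [P [Q < >]]]] >] [P [Q < >]]]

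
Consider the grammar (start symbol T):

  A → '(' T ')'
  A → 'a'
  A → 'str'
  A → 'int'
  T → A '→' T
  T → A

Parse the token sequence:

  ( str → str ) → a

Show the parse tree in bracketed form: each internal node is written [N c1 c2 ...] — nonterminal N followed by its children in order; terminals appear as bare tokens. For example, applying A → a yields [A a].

[T [A ( [T [A str] → [T [A str]]] )] → [T [A a]]]

T
A → T
( T ) → T
( A → T ) → T
( str → T ) → T
( str → A ) → T
( str → str ) → T
( str → str ) → A
( str → str ) → a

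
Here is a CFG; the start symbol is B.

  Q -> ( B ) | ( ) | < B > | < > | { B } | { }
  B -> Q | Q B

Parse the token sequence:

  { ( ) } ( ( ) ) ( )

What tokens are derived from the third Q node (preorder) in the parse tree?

[B [Q { [B [Q ( )]] }] [B [Q ( [B [Q ( )]] )] [B [Q ( )]]]]

( ( ) )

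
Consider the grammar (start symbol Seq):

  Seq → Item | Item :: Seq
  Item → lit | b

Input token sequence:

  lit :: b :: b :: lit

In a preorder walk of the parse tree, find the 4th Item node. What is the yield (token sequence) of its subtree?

[Seq [Item lit] :: [Seq [Item b] :: [Seq [Item b] :: [Seq [Item lit]]]]]

lit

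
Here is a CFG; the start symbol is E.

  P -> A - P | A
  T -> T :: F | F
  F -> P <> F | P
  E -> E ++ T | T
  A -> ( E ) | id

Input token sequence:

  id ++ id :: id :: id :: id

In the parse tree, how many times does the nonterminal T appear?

[E [E [T [F [P [A id]]]]] ++ [T [T [T [T [F [P [A id]]]] :: [F [P [A id]]]] :: [F [P [A id]]]] :: [F [P [A id]]]]]

5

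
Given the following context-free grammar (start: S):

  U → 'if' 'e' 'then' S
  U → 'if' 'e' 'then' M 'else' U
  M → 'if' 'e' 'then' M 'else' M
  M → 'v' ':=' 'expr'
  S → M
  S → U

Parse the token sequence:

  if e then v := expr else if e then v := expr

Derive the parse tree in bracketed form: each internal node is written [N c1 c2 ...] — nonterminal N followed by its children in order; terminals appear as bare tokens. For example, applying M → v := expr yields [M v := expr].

[S [U if e then [M v := expr] else [U if e then [S [M v := expr]]]]]

S
U
if e then M else U
if e then v := expr else U
if e then v := expr else if e then S
if e then v := expr else if e then M
if e then v := expr else if e then v := expr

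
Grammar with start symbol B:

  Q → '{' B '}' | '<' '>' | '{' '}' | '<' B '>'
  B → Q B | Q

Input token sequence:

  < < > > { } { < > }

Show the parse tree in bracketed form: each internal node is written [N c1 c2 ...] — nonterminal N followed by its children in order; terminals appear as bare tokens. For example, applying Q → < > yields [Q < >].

B
Q B
< B > B
< Q > B
< < > > B
< < > > Q B
< < > > { } B
< < > > { } Q
< < > > { } { B }
< < > > { } { Q }
< < > > { } { < > }

[B [Q < [B [Q < >]] >] [B [Q { }] [B [Q { [B [Q < >]] }]]]]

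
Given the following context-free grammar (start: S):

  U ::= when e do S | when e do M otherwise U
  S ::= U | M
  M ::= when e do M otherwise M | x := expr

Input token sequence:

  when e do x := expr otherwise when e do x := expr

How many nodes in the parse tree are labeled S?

2

[S [U when e do [M x := expr] otherwise [U when e do [S [M x := expr]]]]]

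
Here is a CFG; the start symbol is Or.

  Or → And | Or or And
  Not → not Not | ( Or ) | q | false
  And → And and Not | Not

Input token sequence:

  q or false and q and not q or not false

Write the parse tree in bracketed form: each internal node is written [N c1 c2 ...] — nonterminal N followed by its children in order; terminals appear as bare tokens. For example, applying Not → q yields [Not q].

Or
Or or And
Or or And or And
And or And or And
Not or And or And
q or And or And
q or And and Not or And
q or And and Not and Not or And
q or Not and Not and Not or And
q or false and Not and Not or And
q or false and q and Not or And
q or false and q and not Not or And
q or false and q and not q or And
q or false and q and not q or Not
q or false and q and not q or not Not
q or false and q and not q or not false

[Or [Or [Or [And [Not q]]] or [And [And [And [Not false]] and [Not q]] and [Not not [Not q]]]] or [And [Not not [Not false]]]]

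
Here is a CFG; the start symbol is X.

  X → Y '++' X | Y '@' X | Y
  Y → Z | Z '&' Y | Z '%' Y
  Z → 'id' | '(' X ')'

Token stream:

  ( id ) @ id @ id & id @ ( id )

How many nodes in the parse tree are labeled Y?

[X [Y [Z ( [X [Y [Z id]]] )]] @ [X [Y [Z id]] @ [X [Y [Z id] & [Y [Z id]]] @ [X [Y [Z ( [X [Y [Z id]]] )]]]]]]

7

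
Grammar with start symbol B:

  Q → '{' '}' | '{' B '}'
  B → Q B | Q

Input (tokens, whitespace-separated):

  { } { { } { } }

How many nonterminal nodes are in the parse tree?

8

[B [Q { }] [B [Q { [B [Q { }] [B [Q { }]]] }]]]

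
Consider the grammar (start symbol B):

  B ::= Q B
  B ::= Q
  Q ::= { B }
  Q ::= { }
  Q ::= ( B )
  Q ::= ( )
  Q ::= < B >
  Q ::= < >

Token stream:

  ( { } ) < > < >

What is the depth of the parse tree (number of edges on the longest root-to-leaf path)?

[B [Q ( [B [Q { }]] )] [B [Q < >] [B [Q < >]]]]

4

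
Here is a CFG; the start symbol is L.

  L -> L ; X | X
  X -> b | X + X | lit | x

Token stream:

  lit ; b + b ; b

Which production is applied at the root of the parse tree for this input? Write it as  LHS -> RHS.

[L [L [L [X lit]] ; [X [X b] + [X b]]] ; [X b]]

L -> L ; X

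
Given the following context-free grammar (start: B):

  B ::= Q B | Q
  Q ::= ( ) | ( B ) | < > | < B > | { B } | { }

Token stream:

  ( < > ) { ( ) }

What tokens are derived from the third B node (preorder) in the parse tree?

{ ( ) }

[B [Q ( [B [Q < >]] )] [B [Q { [B [Q ( )]] }]]]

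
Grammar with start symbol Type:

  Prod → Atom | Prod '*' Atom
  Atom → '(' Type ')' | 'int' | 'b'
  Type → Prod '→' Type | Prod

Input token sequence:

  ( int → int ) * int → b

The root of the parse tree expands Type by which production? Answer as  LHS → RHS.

[Type [Prod [Prod [Atom ( [Type [Prod [Atom int]] → [Type [Prod [Atom int]]]] )]] * [Atom int]] → [Type [Prod [Atom b]]]]

Type → Prod '→' Type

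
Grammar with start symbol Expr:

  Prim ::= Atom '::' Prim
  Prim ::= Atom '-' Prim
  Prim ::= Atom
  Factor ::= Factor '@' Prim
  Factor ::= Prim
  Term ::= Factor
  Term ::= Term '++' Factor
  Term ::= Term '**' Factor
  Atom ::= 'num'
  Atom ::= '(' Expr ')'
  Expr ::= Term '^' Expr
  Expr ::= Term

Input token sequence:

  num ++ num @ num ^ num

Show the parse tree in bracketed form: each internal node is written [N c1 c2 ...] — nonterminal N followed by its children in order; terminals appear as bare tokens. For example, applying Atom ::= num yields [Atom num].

[Expr [Term [Term [Factor [Prim [Atom num]]]] ++ [Factor [Factor [Prim [Atom num]]] @ [Prim [Atom num]]]] ^ [Expr [Term [Factor [Prim [Atom num]]]]]]

Expr
Term ^ Expr
Term ++ Factor ^ Expr
Factor ++ Factor ^ Expr
Prim ++ Factor ^ Expr
Atom ++ Factor ^ Expr
num ++ Factor ^ Expr
num ++ Factor @ Prim ^ Expr
num ++ Prim @ Prim ^ Expr
num ++ Atom @ Prim ^ Expr
num ++ num @ Prim ^ Expr
num ++ num @ Atom ^ Expr
num ++ num @ num ^ Expr
num ++ num @ num ^ Term
num ++ num @ num ^ Factor
num ++ num @ num ^ Prim
num ++ num @ num ^ Atom
num ++ num @ num ^ num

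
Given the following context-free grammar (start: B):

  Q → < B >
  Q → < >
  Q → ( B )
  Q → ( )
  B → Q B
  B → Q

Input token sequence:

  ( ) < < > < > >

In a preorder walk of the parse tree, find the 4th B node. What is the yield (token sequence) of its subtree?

< >

[B [Q ( )] [B [Q < [B [Q < >] [B [Q < >]]] >]]]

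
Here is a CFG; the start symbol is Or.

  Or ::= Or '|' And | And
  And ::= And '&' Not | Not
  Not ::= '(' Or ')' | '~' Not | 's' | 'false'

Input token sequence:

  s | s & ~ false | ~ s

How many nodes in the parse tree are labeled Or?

[Or [Or [Or [And [Not s]]] | [And [And [Not s]] & [Not ~ [Not false]]]] | [And [Not ~ [Not s]]]]

3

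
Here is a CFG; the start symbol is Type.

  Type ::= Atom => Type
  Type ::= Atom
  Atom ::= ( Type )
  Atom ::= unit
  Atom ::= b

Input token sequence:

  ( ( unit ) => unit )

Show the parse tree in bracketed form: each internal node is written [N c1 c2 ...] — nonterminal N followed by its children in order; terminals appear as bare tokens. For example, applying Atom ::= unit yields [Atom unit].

Type
Atom
( Type )
( Atom => Type )
( ( Type ) => Type )
( ( Atom ) => Type )
( ( unit ) => Type )
( ( unit ) => Atom )
( ( unit ) => unit )

[Type [Atom ( [Type [Atom ( [Type [Atom unit]] )] => [Type [Atom unit]]] )]]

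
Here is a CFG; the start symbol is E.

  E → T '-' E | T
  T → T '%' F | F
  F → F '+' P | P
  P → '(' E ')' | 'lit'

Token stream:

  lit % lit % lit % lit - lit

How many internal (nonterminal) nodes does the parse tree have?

17

[E [T [T [T [T [F [P lit]]] % [F [P lit]]] % [F [P lit]]] % [F [P lit]]] - [E [T [F [P lit]]]]]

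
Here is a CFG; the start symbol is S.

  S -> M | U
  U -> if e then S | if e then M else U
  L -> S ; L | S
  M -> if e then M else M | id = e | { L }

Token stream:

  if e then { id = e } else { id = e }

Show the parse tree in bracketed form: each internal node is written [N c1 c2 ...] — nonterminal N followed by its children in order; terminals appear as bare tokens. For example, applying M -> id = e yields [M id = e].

[S [M if e then [M { [L [S [M id = e]]] }] else [M { [L [S [M id = e]]] }]]]

S
M
if e then M else M
if e then { L } else M
if e then { S } else M
if e then { M } else M
if e then { id = e } else M
if e then { id = e } else { L }
if e then { id = e } else { S }
if e then { id = e } else { M }
if e then { id = e } else { id = e }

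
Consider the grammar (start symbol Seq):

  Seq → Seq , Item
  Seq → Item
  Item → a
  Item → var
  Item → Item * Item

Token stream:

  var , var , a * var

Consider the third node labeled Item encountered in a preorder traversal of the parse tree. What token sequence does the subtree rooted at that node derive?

[Seq [Seq [Seq [Item var]] , [Item var]] , [Item [Item a] * [Item var]]]

a * var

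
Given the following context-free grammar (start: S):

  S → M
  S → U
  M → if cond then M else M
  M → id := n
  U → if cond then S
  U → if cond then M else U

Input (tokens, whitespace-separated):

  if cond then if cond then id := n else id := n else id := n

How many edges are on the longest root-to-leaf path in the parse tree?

4

[S [M if cond then [M if cond then [M id := n] else [M id := n]] else [M id := n]]]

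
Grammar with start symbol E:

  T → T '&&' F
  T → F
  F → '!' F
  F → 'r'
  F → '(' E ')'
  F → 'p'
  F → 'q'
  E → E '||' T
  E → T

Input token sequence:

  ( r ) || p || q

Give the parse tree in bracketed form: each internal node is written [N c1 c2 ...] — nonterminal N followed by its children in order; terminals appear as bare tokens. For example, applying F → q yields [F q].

[E [E [E [T [F ( [E [T [F r]]] )]]] || [T [F p]]] || [T [F q]]]

E
E || T
E || T || T
T || T || T
F || T || T
( E ) || T || T
( T ) || T || T
( F ) || T || T
( r ) || T || T
( r ) || F || T
( r ) || p || T
( r ) || p || F
( r ) || p || q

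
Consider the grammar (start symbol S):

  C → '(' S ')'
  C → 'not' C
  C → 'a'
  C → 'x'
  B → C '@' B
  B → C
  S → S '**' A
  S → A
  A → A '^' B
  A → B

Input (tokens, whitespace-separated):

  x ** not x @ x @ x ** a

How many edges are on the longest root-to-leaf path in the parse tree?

7

[S [S [S [A [B [C x]]]] ** [A [B [C not [C x]] @ [B [C x] @ [B [C x]]]]]] ** [A [B [C a]]]]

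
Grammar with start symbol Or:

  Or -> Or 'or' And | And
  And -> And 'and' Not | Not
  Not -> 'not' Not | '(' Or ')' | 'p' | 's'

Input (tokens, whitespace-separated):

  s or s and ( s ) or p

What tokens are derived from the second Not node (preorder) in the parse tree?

s

[Or [Or [Or [And [Not s]]] or [And [And [Not s]] and [Not ( [Or [And [Not s]]] )]]] or [And [Not p]]]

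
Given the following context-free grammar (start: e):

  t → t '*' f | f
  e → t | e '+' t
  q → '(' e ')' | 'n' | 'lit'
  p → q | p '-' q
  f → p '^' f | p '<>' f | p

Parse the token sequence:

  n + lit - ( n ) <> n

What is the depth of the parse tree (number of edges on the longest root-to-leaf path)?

10

[e [e [t [f [p [q n]]]]] + [t [f [p [p [q lit]] - [q ( [e [t [f [p [q n]]]]] )]] <> [f [p [q n]]]]]]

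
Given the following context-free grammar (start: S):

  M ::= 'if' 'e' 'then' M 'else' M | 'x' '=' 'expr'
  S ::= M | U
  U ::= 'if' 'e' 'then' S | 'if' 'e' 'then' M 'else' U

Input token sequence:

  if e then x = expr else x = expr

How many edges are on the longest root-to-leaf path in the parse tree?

[S [M if e then [M x = expr] else [M x = expr]]]

3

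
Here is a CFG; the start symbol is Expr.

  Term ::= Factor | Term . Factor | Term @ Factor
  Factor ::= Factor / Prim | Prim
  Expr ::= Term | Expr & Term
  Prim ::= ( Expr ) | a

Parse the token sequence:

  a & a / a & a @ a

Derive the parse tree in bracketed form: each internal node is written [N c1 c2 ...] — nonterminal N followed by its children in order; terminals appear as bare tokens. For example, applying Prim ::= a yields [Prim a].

Expr
Expr & Term
Expr & Term & Term
Term & Term & Term
Factor & Term & Term
Prim & Term & Term
a & Term & Term
a & Factor & Term
a & Factor / Prim & Term
a & Prim / Prim & Term
a & a / Prim & Term
a & a / a & Term
a & a / a & Term @ Factor
a & a / a & Factor @ Factor
a & a / a & Prim @ Factor
a & a / a & a @ Factor
a & a / a & a @ Prim
a & a / a & a @ a

[Expr [Expr [Expr [Term [Factor [Prim a]]]] & [Term [Factor [Factor [Prim a]] / [Prim a]]]] & [Term [Term [Factor [Prim a]]] @ [Factor [Prim a]]]]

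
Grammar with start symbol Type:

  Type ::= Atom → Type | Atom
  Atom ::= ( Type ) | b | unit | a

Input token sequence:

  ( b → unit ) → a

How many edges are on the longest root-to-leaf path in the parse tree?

5

[Type [Atom ( [Type [Atom b] → [Type [Atom unit]]] )] → [Type [Atom a]]]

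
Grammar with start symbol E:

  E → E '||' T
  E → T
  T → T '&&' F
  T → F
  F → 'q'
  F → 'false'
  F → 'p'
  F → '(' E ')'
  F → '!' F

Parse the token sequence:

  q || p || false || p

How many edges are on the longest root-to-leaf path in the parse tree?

[E [E [E [E [T [F q]]] || [T [F p]]] || [T [F false]]] || [T [F p]]]

6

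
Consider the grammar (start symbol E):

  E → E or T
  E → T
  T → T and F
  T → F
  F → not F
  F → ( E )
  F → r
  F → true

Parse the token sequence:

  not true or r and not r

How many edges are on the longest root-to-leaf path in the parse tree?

5

[E [E [T [F not [F true]]]] or [T [T [F r]] and [F not [F r]]]]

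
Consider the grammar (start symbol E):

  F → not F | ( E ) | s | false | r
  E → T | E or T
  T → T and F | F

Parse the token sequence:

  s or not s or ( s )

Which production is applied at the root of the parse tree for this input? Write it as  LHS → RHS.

[E [E [E [T [F s]]] or [T [F not [F s]]]] or [T [F ( [E [T [F s]]] )]]]

E → E or T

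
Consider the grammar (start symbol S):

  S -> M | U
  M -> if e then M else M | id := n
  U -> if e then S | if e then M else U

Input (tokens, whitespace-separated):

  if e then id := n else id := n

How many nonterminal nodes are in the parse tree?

[S [M if e then [M id := n] else [M id := n]]]

4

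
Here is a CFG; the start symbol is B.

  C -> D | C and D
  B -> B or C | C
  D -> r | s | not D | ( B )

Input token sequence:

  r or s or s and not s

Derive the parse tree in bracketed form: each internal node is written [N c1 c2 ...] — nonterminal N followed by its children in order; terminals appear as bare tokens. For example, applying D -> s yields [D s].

[B [B [B [C [D r]]] or [C [D s]]] or [C [C [D s]] and [D not [D s]]]]

B
B or C
B or C or C
C or C or C
D or C or C
r or C or C
r or D or C
r or s or C
r or s or C and D
r or s or D and D
r or s or s and D
r or s or s and not D
r or s or s and not s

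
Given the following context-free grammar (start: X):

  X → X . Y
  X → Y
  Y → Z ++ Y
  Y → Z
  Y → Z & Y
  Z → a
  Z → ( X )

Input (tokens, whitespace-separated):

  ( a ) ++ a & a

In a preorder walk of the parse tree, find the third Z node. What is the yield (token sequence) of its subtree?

[X [Y [Z ( [X [Y [Z a]]] )] ++ [Y [Z a] & [Y [Z a]]]]]

a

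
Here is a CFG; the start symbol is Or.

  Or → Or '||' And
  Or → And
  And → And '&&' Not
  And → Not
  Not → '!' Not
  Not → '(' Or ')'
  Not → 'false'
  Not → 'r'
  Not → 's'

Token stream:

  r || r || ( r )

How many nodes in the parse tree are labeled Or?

4

[Or [Or [Or [And [Not r]]] || [And [Not r]]] || [And [Not ( [Or [And [Not r]]] )]]]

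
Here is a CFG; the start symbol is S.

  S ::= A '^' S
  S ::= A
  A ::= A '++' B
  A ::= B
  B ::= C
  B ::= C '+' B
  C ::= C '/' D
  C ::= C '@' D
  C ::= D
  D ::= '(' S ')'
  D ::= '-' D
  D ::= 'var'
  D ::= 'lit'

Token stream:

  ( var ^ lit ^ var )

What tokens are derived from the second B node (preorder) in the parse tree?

var

[S [A [B [C [D ( [S [A [B [C [D var]]]] ^ [S [A [B [C [D lit]]]] ^ [S [A [B [C [D var]]]]]]] )]]]]]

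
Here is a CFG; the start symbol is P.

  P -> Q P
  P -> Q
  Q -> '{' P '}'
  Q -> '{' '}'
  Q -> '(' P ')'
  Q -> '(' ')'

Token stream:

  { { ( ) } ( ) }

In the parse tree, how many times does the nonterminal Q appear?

4

[P [Q { [P [Q { [P [Q ( )]] }] [P [Q ( )]]] }]]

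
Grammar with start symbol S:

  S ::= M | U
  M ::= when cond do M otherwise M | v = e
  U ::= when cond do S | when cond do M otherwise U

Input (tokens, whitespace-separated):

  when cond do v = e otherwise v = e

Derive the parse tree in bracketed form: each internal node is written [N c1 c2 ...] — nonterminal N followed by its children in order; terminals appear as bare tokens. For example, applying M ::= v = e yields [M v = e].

S
M
when cond do M otherwise M
when cond do v = e otherwise M
when cond do v = e otherwise v = e

[S [M when cond do [M v = e] otherwise [M v = e]]]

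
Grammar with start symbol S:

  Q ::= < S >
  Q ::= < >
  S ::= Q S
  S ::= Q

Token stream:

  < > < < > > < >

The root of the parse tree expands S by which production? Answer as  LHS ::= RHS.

S ::= Q S

[S [Q < >] [S [Q < [S [Q < >]] >] [S [Q < >]]]]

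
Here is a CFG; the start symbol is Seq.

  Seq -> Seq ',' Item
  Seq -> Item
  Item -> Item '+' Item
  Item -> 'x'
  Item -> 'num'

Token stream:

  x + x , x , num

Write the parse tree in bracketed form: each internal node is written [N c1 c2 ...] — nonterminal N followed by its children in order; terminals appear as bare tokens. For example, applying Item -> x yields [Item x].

[Seq [Seq [Seq [Item [Item x] + [Item x]]] , [Item x]] , [Item num]]

Seq
Seq , Item
Seq , Item , Item
Item , Item , Item
Item + Item , Item , Item
x + Item , Item , Item
x + x , Item , Item
x + x , x , Item
x + x , x , num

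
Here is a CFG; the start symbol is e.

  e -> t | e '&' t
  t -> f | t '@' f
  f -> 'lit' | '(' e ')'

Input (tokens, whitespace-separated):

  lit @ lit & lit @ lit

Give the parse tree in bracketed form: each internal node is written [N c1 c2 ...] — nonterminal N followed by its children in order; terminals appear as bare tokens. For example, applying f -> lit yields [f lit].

[e [e [t [t [f lit]] @ [f lit]]] & [t [t [f lit]] @ [f lit]]]

e
e & t
t & t
t @ f & t
f @ f & t
lit @ f & t
lit @ lit & t
lit @ lit & t @ f
lit @ lit & f @ f
lit @ lit & lit @ f
lit @ lit & lit @ lit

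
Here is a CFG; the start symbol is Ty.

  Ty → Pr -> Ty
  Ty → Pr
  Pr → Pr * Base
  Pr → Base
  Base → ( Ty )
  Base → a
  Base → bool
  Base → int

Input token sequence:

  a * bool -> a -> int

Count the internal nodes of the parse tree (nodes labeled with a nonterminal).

[Ty [Pr [Pr [Base a]] * [Base bool]] -> [Ty [Pr [Base a]] -> [Ty [Pr [Base int]]]]]

11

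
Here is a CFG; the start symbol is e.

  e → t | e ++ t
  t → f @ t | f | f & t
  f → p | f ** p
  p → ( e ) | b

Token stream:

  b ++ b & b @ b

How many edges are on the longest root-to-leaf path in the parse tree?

[e [e [t [f [p b]]]] ++ [t [f [p b]] & [t [f [p b]] @ [t [f [p b]]]]]]

6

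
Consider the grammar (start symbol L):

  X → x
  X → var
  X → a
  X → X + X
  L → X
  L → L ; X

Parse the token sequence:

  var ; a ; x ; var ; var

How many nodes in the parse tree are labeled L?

[L [L [L [L [L [X var]] ; [X a]] ; [X x]] ; [X var]] ; [X var]]

5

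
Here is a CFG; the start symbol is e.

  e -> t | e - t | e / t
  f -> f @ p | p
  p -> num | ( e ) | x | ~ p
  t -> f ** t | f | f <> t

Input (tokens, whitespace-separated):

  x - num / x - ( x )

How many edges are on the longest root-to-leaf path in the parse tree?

8

[e [e [e [e [t [f [p x]]]] - [t [f [p num]]]] / [t [f [p x]]]] - [t [f [p ( [e [t [f [p x]]]] )]]]]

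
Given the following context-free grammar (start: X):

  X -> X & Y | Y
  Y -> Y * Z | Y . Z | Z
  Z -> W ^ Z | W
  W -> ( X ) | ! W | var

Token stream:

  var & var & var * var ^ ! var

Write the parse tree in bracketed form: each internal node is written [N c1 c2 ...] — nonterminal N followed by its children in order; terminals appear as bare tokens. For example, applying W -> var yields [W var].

X
X & Y
X & Y & Y
Y & Y & Y
Z & Y & Y
W & Y & Y
var & Y & Y
var & Z & Y
var & W & Y
var & var & Y
var & var & Y * Z
var & var & Z * Z
var & var & W * Z
var & var & var * Z
var & var & var * W ^ Z
var & var & var * var ^ Z
var & var & var * var ^ W
var & var & var * var ^ ! W
var & var & var * var ^ ! var

[X [X [X [Y [Z [W var]]]] & [Y [Z [W var]]]] & [Y [Y [Z [W var]]] * [Z [W var] ^ [Z [W ! [W var]]]]]]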